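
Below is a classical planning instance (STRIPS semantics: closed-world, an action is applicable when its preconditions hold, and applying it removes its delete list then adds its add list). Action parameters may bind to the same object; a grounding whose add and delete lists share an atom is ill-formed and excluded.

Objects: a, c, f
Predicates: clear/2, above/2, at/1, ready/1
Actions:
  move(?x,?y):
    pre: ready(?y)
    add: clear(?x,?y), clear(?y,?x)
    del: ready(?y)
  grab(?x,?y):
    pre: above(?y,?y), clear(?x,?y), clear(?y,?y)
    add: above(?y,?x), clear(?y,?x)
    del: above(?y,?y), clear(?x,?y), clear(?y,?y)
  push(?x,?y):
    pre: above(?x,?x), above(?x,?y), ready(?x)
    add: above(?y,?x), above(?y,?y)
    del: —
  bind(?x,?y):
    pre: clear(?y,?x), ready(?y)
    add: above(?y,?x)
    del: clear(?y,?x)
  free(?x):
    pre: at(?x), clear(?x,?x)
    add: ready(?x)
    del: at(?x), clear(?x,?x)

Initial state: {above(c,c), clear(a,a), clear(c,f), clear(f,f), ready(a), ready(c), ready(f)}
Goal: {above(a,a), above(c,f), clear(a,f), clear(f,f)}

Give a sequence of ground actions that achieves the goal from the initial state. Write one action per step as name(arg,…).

move(a,f); bind(a,a); bind(f,c)

1. move(a,f)  →  {above(c,c), clear(a,a), clear(a,f), clear(c,f), clear(f,a), clear(f,f), ready(a), ready(c)}
2. bind(a,a)  →  {above(a,a), above(c,c), clear(a,f), clear(c,f), clear(f,a), clear(f,f), ready(a), ready(c)}
3. bind(f,c)  →  {above(a,a), above(c,c), above(c,f), clear(a,f), clear(f,a), clear(f,f), ready(a), ready(c)}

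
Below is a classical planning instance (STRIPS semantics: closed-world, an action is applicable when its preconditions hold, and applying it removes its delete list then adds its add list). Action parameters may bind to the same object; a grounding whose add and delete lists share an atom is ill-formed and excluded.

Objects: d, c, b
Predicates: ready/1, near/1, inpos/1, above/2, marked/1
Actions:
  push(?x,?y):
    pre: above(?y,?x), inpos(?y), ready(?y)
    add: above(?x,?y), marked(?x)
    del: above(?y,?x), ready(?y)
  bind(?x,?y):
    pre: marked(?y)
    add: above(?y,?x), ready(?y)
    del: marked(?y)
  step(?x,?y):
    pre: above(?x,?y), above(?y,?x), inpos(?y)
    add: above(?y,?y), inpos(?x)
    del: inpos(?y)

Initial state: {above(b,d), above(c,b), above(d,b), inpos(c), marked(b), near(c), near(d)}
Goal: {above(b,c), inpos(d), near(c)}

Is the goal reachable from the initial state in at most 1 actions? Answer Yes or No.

1. bind(c,b)  →  {above(b,c), above(b,d), above(c,b), above(d,b), inpos(c), near(c), near(d), ready(b)}
2. step(b,c)  →  {above(b,c), above(b,d), above(c,b), above(c,c), above(d,b), inpos(b), near(c), near(d), ready(b)}
3. step(d,b)  →  {above(b,b), above(b,c), above(b,d), above(c,b), above(c,c), above(d,b), inpos(d), near(c), near(d), ready(b)}
optimal plan length = 3; 3 > 1

No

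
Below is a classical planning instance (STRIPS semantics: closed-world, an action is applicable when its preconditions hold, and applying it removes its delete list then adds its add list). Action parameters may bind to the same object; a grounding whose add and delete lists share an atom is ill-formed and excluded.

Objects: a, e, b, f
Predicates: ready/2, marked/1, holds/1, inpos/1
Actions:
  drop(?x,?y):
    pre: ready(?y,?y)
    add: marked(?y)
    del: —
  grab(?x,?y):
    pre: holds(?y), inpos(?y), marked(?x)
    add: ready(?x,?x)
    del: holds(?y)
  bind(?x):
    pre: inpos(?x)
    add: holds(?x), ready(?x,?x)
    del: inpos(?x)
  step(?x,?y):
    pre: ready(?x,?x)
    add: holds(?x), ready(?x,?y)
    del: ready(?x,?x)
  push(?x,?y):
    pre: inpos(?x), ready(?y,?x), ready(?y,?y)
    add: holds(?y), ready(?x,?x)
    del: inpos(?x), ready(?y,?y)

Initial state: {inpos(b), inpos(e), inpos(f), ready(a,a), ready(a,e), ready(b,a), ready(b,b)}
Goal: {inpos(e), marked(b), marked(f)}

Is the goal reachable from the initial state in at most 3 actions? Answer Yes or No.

1. drop(a,b)  →  {inpos(b), inpos(e), inpos(f), marked(b), ready(a,a), ready(a,e), ready(b,a), ready(b,b)}
2. bind(f)  →  {holds(f), inpos(b), inpos(e), marked(b), ready(a,a), ready(a,e), ready(b,a), ready(b,b), ready(f,f)}
3. drop(a,f)  →  {holds(f), inpos(b), inpos(e), marked(b), marked(f), ready(a,a), ready(a,e), ready(b,a), ready(b,b), ready(f,f)}
optimal plan length = 3; 3 ≤ 3

Yes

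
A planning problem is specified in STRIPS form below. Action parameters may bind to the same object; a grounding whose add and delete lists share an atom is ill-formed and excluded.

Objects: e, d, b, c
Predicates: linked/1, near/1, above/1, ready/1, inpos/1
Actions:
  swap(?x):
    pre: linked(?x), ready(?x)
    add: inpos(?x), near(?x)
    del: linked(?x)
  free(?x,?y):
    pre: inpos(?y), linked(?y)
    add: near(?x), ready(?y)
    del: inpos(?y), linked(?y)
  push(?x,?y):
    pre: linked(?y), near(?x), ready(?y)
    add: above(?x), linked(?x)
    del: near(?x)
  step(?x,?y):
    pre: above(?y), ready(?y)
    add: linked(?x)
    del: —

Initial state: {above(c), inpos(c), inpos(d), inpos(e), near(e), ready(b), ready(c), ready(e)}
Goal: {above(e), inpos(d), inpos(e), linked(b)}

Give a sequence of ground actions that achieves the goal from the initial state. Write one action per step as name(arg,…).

step(b,c); push(e,b)

1. step(b,c)  →  {above(c), inpos(c), inpos(d), inpos(e), linked(b), near(e), ready(b), ready(c), ready(e)}
2. push(e,b)  →  {above(c), above(e), inpos(c), inpos(d), inpos(e), linked(b), linked(e), ready(b), ready(c), ready(e)}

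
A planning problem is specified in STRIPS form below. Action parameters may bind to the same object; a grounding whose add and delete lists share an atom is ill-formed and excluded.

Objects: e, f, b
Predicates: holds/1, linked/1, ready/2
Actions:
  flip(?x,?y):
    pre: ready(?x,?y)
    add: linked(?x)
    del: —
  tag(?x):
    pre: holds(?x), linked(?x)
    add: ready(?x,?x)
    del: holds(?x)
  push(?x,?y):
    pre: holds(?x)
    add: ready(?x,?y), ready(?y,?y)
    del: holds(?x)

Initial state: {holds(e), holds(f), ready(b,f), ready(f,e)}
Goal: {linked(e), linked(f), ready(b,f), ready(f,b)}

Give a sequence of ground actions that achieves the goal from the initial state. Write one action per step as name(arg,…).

1. flip(f,e)  →  {holds(e), holds(f), linked(f), ready(b,f), ready(f,e)}
2. push(e,e)  →  {holds(f), linked(f), ready(b,f), ready(e,e), ready(f,e)}
3. flip(e,e)  →  {holds(f), linked(e), linked(f), ready(b,f), ready(e,e), ready(f,e)}
4. push(f,b)  →  {linked(e), linked(f), ready(b,b), ready(b,f), ready(e,e), ready(f,b), ready(f,e)}

flip(f,e); push(e,e); flip(e,e); push(f,b)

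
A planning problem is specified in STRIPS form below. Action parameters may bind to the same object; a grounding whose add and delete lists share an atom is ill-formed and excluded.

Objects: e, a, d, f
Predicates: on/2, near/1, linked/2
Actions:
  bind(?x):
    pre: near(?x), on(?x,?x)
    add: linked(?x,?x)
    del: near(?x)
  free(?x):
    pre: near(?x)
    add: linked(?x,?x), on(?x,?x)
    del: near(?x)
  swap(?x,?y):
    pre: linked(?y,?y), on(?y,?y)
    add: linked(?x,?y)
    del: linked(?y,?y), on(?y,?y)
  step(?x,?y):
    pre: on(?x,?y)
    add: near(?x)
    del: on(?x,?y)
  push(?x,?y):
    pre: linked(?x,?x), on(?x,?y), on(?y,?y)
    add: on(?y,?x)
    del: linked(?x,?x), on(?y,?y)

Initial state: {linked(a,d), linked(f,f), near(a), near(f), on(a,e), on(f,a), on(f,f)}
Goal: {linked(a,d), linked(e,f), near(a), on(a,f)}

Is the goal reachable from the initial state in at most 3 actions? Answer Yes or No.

No

1. free(a)  →  {linked(a,a), linked(a,d), linked(f,f), near(f), on(a,a), on(a,e), on(f,a), on(f,f)}
2. swap(e,f)  →  {linked(a,a), linked(a,d), linked(e,f), near(f), on(a,a), on(a,e), on(f,a)}
3. free(f)  →  {linked(a,a), linked(a,d), linked(e,f), linked(f,f), on(a,a), on(a,e), on(f,a), on(f,f)}
4. step(a,e)  →  {linked(a,a), linked(a,d), linked(e,f), linked(f,f), near(a), on(a,a), on(f,a), on(f,f)}
5. push(f,a)  →  {linked(a,a), linked(a,d), linked(e,f), near(a), on(a,f), on(f,a), on(f,f)}
optimal plan length = 5; 5 > 3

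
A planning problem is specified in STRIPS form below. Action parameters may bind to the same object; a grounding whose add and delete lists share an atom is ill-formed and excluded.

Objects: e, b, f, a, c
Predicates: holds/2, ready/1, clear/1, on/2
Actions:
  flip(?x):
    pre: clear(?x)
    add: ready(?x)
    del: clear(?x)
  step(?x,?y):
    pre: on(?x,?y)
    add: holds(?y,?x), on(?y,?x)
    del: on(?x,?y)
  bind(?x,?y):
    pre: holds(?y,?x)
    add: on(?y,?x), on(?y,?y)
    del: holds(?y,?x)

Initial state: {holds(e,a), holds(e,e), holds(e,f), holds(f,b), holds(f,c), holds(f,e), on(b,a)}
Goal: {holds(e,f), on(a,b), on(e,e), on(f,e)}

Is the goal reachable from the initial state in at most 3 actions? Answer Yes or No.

1. step(b,a)  →  {holds(a,b), holds(e,a), holds(e,e), holds(e,f), holds(f,b), holds(f,c), holds(f,e), on(a,b)}
2. bind(e,e)  →  {holds(a,b), holds(e,a), holds(e,f), holds(f,b), holds(f,c), holds(f,e), on(a,b), on(e,e)}
3. bind(e,f)  →  {holds(a,b), holds(e,a), holds(e,f), holds(f,b), holds(f,c), on(a,b), on(e,e), on(f,e), on(f,f)}
optimal plan length = 3; 3 ≤ 3

Yes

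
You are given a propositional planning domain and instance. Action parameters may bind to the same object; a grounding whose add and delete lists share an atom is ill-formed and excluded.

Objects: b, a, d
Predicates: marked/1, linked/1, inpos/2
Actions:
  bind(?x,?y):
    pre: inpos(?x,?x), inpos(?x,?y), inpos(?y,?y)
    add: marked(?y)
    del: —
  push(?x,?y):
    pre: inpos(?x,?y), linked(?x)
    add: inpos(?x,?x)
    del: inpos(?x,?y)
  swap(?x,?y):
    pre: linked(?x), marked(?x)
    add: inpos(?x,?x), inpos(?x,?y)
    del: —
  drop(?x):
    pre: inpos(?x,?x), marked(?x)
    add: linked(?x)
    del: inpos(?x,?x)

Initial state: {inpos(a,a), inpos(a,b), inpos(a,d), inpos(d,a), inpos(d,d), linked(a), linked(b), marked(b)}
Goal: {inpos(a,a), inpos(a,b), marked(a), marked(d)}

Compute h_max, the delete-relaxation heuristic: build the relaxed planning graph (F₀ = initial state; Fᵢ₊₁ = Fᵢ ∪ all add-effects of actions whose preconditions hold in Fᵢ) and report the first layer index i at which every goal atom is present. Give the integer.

1

F0 = init (8 atoms)
F1 = F0 ∪ {inpos(b,a), inpos(b,b), inpos(b,d), marked(a), marked(d)}  (13 atoms)
goal ⊆ F1  ⇒  h_max = 1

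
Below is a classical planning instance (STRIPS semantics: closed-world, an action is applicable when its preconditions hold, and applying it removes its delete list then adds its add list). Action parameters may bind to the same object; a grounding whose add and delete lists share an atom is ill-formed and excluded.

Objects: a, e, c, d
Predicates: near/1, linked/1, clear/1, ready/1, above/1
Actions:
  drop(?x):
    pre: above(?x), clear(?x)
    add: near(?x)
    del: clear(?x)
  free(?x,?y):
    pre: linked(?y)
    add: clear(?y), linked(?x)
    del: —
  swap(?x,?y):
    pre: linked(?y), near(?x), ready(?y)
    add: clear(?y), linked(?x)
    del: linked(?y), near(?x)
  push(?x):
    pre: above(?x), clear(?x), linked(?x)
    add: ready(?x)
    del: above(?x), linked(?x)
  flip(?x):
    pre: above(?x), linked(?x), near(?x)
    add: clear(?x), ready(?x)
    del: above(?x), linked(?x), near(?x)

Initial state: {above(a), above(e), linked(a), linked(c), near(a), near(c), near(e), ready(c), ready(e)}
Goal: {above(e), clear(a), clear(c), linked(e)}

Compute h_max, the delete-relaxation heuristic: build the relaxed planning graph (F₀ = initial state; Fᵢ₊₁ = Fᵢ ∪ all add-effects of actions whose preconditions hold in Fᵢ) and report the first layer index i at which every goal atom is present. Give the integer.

F0 = init (9 atoms)
F1 = F0 ∪ {clear(a), clear(c), linked(d), linked(e), ready(a)}  (14 atoms)
goal ⊆ F1  ⇒  h_max = 1

1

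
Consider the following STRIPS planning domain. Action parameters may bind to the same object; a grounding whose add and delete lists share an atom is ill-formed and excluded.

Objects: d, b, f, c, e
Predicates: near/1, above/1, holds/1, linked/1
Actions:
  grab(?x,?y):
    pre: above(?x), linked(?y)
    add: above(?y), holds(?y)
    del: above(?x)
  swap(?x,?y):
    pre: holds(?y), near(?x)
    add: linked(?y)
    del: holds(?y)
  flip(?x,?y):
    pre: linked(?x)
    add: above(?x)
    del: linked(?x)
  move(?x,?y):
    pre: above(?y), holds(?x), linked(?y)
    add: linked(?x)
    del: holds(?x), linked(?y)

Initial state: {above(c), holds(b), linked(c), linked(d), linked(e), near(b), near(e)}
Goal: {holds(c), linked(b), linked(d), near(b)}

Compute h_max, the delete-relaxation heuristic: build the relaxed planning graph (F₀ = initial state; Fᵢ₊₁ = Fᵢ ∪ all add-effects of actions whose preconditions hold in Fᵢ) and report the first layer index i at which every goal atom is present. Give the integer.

F0 = init (7 atoms)
F1 = F0 ∪ {above(d), above(e), holds(d), holds(e), linked(b)}  (12 atoms)
F2 = F1 ∪ {above(b), holds(c)}  (14 atoms)
goal ⊆ F2  ⇒  h_max = 2

2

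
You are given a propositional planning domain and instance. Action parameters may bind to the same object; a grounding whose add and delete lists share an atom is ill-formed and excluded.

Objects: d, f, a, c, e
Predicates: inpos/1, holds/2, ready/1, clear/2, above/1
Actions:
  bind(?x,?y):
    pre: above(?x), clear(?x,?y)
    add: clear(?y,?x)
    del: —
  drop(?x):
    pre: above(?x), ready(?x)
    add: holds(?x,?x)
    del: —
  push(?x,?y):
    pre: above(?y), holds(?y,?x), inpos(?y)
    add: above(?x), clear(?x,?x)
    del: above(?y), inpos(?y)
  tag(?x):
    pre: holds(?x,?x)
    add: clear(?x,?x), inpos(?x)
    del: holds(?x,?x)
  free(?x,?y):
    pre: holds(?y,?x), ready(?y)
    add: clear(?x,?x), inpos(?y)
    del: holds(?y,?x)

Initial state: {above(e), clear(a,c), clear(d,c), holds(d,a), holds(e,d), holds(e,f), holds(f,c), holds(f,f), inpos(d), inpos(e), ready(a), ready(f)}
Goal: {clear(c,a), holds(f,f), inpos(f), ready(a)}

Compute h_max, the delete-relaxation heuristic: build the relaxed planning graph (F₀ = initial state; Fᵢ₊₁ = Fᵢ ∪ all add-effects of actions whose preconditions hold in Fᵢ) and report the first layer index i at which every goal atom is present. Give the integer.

F0 = init (12 atoms)
F1 = F0 ∪ {above(d), above(f), clear(c,c), clear(d,d), clear(f,f), inpos(f)}  (18 atoms)
F2 = F1 ∪ {above(a), above(c), clear(a,a), clear(c,d)}  (22 atoms)
F3 = F2 ∪ {clear(c,a), holds(a,a)}  (24 atoms)
goal ⊆ F3  ⇒  h_max = 3

3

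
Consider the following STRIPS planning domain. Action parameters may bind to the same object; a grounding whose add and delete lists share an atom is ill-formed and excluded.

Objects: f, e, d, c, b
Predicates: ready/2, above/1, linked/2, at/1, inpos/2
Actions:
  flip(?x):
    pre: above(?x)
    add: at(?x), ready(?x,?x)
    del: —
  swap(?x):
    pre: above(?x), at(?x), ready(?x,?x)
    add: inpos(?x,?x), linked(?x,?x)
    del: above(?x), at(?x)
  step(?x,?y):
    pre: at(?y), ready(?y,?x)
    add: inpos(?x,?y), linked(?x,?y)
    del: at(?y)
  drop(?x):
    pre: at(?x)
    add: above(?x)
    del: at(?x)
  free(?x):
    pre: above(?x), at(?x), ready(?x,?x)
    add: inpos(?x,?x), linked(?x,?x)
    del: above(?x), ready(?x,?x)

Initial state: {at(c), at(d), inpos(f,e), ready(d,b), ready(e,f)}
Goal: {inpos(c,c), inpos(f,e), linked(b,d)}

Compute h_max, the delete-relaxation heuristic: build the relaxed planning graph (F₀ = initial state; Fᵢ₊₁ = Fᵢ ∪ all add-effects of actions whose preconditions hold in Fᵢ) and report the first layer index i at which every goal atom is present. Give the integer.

3

F0 = init (5 atoms)
F1 = F0 ∪ {above(c), above(d), inpos(b,d), linked(b,d)}  (9 atoms)
F2 = F1 ∪ {ready(c,c), ready(d,d)}  (11 atoms)
F3 = F2 ∪ {inpos(c,c), inpos(d,d), linked(c,c), linked(d,d)}  (15 atoms)
goal ⊆ F3  ⇒  h_max = 3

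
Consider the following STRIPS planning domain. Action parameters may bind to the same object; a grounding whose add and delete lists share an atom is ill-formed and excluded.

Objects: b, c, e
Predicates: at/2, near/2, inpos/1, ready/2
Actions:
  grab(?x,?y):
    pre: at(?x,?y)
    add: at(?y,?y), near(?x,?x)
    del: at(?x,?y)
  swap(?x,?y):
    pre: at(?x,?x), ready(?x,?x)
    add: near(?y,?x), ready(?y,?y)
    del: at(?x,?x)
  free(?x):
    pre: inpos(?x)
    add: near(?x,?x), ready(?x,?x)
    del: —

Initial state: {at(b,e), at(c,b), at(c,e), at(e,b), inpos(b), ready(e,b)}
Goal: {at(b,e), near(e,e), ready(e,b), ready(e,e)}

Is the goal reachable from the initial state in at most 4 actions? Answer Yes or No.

Yes

1. grab(e,b)  →  {at(b,b), at(b,e), at(c,b), at(c,e), inpos(b), near(e,e), ready(e,b)}
2. free(b)  →  {at(b,b), at(b,e), at(c,b), at(c,e), inpos(b), near(b,b), near(e,e), ready(b,b), ready(e,b)}
3. swap(b,e)  →  {at(b,e), at(c,b), at(c,e), inpos(b), near(b,b), near(e,b), near(e,e), ready(b,b), ready(e,b), ready(e,e)}
optimal plan length = 3; 3 ≤ 4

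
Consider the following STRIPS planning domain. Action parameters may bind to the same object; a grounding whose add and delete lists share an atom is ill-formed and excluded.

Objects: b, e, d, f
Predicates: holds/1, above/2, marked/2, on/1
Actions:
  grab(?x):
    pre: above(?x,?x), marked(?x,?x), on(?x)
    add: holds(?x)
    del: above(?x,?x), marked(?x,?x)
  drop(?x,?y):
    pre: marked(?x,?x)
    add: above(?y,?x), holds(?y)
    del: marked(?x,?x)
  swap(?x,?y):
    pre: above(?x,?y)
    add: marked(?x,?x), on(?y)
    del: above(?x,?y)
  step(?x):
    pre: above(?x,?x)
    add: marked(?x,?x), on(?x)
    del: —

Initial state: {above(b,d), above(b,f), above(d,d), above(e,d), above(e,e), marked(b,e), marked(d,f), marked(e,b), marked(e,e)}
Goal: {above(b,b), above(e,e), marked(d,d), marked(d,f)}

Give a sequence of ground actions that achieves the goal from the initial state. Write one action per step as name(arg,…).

1. swap(b,d)  →  {above(b,f), above(d,d), above(e,d), above(e,e), marked(b,b), marked(b,e), marked(d,f), marked(e,b), marked(e,e), on(d)}
2. drop(b,b)  →  {above(b,b), above(b,f), above(d,d), above(e,d), above(e,e), holds(b), marked(b,e), marked(d,f), marked(e,b), marked(e,e), on(d)}
3. swap(d,d)  →  {above(b,b), above(b,f), above(e,d), above(e,e), holds(b), marked(b,e), marked(d,d), marked(d,f), marked(e,b), marked(e,e), on(d)}

swap(b,d); drop(b,b); swap(d,d)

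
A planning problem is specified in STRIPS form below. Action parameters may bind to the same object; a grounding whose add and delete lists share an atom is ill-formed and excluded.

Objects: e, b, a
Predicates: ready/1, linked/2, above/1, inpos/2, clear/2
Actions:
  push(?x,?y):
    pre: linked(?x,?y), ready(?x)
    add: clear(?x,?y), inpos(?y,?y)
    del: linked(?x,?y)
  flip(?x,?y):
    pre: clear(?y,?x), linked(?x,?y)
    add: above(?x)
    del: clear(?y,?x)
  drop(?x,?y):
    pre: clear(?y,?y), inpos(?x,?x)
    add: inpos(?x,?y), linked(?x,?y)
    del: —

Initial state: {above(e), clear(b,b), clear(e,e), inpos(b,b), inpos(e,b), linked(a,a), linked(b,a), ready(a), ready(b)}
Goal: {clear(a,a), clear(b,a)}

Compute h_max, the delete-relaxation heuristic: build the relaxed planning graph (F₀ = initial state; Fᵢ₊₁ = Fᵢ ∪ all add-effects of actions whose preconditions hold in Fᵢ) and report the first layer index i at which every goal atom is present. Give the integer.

F0 = init (9 atoms)
F1 = F0 ∪ {clear(a,a), clear(b,a), inpos(a,a), inpos(b,e), linked(b,b), linked(b,e)}  (15 atoms)
goal ⊆ F1  ⇒  h_max = 1

1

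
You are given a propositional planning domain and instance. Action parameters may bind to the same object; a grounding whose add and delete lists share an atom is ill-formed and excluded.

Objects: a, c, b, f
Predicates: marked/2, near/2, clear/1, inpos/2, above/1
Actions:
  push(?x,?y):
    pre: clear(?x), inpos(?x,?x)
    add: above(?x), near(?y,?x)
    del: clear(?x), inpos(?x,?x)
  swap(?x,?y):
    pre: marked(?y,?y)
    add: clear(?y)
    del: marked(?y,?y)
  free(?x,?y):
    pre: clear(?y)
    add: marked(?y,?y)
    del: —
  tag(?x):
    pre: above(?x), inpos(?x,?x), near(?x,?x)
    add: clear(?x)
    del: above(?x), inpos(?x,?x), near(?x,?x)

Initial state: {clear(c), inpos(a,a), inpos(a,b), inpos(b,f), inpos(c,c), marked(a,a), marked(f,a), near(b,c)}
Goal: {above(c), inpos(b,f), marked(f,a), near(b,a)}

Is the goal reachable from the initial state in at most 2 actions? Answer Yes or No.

1. push(c,a)  →  {above(c), inpos(a,a), inpos(a,b), inpos(b,f), marked(a,a), marked(f,a), near(a,c), near(b,c)}
2. swap(a,a)  →  {above(c), clear(a), inpos(a,a), inpos(a,b), inpos(b,f), marked(f,a), near(a,c), near(b,c)}
3. push(a,b)  →  {above(a), above(c), inpos(a,b), inpos(b,f), marked(f,a), near(a,c), near(b,a), near(b,c)}
optimal plan length = 3; 3 > 2

No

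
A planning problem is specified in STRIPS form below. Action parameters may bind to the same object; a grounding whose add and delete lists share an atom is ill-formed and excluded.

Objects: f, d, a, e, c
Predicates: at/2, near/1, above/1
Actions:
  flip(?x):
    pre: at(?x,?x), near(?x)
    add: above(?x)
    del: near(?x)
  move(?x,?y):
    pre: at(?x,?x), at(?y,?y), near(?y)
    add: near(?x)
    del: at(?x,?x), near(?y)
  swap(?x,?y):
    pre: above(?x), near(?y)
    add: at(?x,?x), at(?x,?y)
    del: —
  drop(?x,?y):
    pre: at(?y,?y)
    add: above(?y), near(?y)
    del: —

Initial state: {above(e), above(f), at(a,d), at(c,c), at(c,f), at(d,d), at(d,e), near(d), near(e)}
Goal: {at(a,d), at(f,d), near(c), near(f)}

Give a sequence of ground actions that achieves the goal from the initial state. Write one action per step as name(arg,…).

swap(f,d); move(f,d); drop(f,c)

1. swap(f,d)  →  {above(e), above(f), at(a,d), at(c,c), at(c,f), at(d,d), at(d,e), at(f,d), at(f,f), near(d), near(e)}
2. move(f,d)  →  {above(e), above(f), at(a,d), at(c,c), at(c,f), at(d,d), at(d,e), at(f,d), near(e), near(f)}
3. drop(f,c)  →  {above(c), above(e), above(f), at(a,d), at(c,c), at(c,f), at(d,d), at(d,e), at(f,d), near(c), near(e), near(f)}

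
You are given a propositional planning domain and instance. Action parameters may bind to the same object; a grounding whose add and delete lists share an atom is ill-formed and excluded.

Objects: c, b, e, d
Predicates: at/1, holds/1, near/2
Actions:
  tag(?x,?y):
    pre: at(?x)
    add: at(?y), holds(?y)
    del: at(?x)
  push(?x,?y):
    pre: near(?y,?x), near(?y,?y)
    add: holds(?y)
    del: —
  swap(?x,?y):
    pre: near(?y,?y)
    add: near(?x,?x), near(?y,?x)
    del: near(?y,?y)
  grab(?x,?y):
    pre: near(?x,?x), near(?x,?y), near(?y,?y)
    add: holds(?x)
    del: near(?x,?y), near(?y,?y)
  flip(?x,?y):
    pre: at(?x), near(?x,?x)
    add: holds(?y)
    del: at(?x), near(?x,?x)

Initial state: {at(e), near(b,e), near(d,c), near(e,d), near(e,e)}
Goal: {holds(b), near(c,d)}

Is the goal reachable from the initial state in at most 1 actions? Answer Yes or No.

1. tag(e,b)  →  {at(b), holds(b), near(b,e), near(d,c), near(e,d), near(e,e)}
2. swap(c,e)  →  {at(b), holds(b), near(b,e), near(c,c), near(d,c), near(e,c), near(e,d)}
3. swap(d,c)  →  {at(b), holds(b), near(b,e), near(c,d), near(d,c), near(d,d), near(e,c), near(e,d)}
optimal plan length = 3; 3 > 1

No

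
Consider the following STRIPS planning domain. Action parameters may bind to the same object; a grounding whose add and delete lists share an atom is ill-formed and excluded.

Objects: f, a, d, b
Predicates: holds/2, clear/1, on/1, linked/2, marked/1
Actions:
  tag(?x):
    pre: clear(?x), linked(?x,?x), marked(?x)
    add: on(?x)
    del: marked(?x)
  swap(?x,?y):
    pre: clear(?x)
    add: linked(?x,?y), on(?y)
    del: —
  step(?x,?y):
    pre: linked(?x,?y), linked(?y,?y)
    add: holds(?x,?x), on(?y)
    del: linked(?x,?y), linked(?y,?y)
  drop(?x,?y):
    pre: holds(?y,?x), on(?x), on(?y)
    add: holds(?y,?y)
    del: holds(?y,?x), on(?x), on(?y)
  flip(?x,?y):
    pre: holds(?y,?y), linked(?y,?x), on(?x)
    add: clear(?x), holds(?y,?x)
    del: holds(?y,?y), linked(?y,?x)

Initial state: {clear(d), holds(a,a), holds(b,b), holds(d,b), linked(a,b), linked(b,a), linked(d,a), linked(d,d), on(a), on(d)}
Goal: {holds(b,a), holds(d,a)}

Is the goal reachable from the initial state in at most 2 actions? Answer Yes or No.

1. step(d,d)  →  {clear(d), holds(a,a), holds(b,b), holds(d,b), holds(d,d), linked(a,b), linked(b,a), linked(d,a), on(a), on(d)}
2. flip(a,d)  →  {clear(a), clear(d), holds(a,a), holds(b,b), holds(d,a), holds(d,b), linked(a,b), linked(b,a), on(a), on(d)}
3. flip(a,b)  →  {clear(a), clear(d), holds(a,a), holds(b,a), holds(d,a), holds(d,b), linked(a,b), on(a), on(d)}
optimal plan length = 3; 3 > 2

No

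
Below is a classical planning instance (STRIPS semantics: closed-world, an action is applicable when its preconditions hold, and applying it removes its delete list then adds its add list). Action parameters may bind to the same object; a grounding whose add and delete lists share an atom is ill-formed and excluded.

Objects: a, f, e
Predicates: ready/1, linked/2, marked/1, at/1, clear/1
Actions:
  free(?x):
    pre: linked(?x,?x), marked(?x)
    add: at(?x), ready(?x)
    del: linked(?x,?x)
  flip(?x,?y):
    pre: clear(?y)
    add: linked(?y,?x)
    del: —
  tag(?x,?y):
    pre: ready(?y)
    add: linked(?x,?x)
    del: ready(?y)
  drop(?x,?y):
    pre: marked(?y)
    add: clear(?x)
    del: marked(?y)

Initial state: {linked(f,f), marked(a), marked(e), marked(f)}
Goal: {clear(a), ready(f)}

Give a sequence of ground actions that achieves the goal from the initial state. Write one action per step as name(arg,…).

free(f); drop(a,a)

1. free(f)  →  {at(f), marked(a), marked(e), marked(f), ready(f)}
2. drop(a,a)  →  {at(f), clear(a), marked(e), marked(f), ready(f)}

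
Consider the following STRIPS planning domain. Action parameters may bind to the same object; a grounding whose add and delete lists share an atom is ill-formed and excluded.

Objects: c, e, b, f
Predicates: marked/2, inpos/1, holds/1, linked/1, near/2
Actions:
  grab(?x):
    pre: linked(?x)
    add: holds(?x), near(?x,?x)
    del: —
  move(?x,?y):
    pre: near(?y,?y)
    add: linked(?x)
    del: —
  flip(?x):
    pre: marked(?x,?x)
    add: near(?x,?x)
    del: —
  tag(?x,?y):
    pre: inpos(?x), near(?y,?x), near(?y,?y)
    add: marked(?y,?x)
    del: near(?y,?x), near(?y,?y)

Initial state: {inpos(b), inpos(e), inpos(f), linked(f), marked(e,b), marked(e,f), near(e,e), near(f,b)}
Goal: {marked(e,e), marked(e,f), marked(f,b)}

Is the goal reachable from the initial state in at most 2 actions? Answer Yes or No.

No

1. grab(f)  →  {holds(f), inpos(b), inpos(e), inpos(f), linked(f), marked(e,b), marked(e,f), near(e,e), near(f,b), near(f,f)}
2. tag(e,e)  →  {holds(f), inpos(b), inpos(e), inpos(f), linked(f), marked(e,b), marked(e,e), marked(e,f), near(f,b), near(f,f)}
3. tag(b,f)  →  {holds(f), inpos(b), inpos(e), inpos(f), linked(f), marked(e,b), marked(e,e), marked(e,f), marked(f,b)}
optimal plan length = 3; 3 > 2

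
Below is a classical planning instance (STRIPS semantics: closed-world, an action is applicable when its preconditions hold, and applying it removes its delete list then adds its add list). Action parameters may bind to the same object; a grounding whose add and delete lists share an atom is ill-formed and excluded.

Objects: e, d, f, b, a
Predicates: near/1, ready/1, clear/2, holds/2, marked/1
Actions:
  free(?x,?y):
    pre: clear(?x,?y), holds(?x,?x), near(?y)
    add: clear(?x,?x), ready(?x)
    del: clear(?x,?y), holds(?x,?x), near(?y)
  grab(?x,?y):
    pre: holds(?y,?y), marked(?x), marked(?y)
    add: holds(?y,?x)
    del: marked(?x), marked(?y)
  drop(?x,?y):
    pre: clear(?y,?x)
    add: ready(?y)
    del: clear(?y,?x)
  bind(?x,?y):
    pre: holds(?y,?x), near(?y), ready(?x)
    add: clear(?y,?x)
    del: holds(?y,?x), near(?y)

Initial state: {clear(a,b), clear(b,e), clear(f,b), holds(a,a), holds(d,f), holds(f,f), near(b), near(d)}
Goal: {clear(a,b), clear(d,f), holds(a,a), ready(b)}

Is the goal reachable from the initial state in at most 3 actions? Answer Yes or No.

1. free(f,b)  →  {clear(a,b), clear(b,e), clear(f,f), holds(a,a), holds(d,f), near(d), ready(f)}
2. drop(e,b)  →  {clear(a,b), clear(f,f), holds(a,a), holds(d,f), near(d), ready(b), ready(f)}
3. bind(f,d)  →  {clear(a,b), clear(d,f), clear(f,f), holds(a,a), ready(b), ready(f)}
optimal plan length = 3; 3 ≤ 3

Yes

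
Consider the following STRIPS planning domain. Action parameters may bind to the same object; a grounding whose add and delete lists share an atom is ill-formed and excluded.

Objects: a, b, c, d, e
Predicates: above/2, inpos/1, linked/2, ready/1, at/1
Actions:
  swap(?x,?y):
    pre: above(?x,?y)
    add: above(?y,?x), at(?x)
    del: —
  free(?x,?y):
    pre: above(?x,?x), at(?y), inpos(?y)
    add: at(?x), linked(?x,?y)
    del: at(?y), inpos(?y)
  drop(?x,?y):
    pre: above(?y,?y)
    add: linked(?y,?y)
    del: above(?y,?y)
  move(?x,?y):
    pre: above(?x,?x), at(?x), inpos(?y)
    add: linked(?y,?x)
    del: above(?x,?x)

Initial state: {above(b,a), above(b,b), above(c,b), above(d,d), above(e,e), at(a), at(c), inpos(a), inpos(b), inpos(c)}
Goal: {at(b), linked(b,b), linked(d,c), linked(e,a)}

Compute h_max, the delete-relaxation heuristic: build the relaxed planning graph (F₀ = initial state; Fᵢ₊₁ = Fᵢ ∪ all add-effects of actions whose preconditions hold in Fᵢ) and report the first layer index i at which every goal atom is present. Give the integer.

1

F0 = init (10 atoms)
F1 = F0 ∪ {above(a,b), above(b,c), at(b), at(d), at(e), linked(b,a), linked(b,b), linked(b,c), linked(d,a), linked(d,c), linked(d,d), linked(e,a), linked(e,c), linked(e,e)}  (24 atoms)
goal ⊆ F1  ⇒  h_max = 1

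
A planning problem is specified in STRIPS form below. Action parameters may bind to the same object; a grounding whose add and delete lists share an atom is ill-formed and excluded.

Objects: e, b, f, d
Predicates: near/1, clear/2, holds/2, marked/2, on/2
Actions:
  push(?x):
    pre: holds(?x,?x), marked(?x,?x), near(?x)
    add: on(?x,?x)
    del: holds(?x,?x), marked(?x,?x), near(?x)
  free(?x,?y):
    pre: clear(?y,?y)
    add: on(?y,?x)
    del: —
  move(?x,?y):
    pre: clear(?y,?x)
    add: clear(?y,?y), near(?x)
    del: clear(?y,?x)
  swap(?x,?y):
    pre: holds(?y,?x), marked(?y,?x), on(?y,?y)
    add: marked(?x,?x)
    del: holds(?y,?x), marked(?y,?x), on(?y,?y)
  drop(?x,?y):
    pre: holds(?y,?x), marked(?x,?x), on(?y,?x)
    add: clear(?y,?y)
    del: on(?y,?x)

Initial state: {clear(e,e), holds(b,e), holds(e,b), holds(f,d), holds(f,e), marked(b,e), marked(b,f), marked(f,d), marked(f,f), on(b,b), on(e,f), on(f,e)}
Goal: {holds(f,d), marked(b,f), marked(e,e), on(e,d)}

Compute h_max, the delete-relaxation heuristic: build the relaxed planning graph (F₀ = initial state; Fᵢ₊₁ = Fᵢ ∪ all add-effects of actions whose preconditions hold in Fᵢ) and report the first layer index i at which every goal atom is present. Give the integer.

F0 = init (12 atoms)
F1 = F0 ∪ {marked(e,e), on(e,b), on(e,d), on(e,e)}  (16 atoms)
goal ⊆ F1  ⇒  h_max = 1

1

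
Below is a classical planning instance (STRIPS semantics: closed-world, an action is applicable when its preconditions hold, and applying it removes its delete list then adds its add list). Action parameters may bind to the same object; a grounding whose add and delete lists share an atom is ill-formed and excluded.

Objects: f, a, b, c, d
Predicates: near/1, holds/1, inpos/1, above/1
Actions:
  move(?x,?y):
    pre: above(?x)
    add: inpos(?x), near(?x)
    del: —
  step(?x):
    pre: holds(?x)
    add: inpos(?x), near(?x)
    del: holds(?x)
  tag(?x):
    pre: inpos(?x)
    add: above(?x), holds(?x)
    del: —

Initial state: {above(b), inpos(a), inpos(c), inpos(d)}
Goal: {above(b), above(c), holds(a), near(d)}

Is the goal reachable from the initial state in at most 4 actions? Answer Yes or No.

1. tag(a)  →  {above(a), above(b), holds(a), inpos(a), inpos(c), inpos(d)}
2. tag(c)  →  {above(a), above(b), above(c), holds(a), holds(c), inpos(a), inpos(c), inpos(d)}
3. tag(d)  →  {above(a), above(b), above(c), above(d), holds(a), holds(c), holds(d), inpos(a), inpos(c), inpos(d)}
4. move(d,f)  →  {above(a), above(b), above(c), above(d), holds(a), holds(c), holds(d), inpos(a), inpos(c), inpos(d), near(d)}
optimal plan length = 4; 4 ≤ 4

Yes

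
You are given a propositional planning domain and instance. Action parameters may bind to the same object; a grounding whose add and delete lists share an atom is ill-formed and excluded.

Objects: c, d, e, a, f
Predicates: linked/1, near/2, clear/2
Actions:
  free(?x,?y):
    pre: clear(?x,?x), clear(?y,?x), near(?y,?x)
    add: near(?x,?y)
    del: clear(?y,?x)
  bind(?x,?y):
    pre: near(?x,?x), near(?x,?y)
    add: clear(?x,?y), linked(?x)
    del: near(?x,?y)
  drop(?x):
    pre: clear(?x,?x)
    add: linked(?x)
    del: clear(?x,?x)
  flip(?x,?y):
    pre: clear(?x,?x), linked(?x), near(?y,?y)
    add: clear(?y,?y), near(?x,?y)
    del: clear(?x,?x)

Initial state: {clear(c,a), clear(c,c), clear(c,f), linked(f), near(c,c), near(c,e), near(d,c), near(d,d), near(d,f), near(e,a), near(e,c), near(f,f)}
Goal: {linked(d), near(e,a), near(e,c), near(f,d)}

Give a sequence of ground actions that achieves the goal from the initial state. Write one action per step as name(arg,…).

bind(d,c); bind(f,f); flip(f,d)

1. bind(d,c)  →  {clear(c,a), clear(c,c), clear(c,f), clear(d,c), linked(d), linked(f), near(c,c), near(c,e), near(d,d), near(d,f), near(e,a), near(e,c), near(f,f)}
2. bind(f,f)  →  {clear(c,a), clear(c,c), clear(c,f), clear(d,c), clear(f,f), linked(d), linked(f), near(c,c), near(c,e), near(d,d), near(d,f), near(e,a), near(e,c)}
3. flip(f,d)  →  {clear(c,a), clear(c,c), clear(c,f), clear(d,c), clear(d,d), linked(d), linked(f), near(c,c), near(c,e), near(d,d), near(d,f), near(e,a), near(e,c), near(f,d)}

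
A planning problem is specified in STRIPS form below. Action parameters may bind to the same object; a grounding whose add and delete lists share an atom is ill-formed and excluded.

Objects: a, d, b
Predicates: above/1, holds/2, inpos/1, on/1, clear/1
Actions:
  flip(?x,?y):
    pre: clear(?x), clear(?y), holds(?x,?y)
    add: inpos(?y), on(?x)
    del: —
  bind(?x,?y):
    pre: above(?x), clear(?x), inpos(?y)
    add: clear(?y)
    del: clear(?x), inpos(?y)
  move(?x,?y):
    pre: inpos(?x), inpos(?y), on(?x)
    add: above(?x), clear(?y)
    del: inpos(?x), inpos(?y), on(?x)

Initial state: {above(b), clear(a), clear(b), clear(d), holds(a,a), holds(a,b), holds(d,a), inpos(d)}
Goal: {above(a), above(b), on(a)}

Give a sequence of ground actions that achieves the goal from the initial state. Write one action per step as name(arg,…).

flip(a,a); move(a,a); flip(a,a)

1. flip(a,a)  →  {above(b), clear(a), clear(b), clear(d), holds(a,a), holds(a,b), holds(d,a), inpos(a), inpos(d), on(a)}
2. move(a,a)  →  {above(a), above(b), clear(a), clear(b), clear(d), holds(a,a), holds(a,b), holds(d,a), inpos(d)}
3. flip(a,a)  →  {above(a), above(b), clear(a), clear(b), clear(d), holds(a,a), holds(a,b), holds(d,a), inpos(a), inpos(d), on(a)}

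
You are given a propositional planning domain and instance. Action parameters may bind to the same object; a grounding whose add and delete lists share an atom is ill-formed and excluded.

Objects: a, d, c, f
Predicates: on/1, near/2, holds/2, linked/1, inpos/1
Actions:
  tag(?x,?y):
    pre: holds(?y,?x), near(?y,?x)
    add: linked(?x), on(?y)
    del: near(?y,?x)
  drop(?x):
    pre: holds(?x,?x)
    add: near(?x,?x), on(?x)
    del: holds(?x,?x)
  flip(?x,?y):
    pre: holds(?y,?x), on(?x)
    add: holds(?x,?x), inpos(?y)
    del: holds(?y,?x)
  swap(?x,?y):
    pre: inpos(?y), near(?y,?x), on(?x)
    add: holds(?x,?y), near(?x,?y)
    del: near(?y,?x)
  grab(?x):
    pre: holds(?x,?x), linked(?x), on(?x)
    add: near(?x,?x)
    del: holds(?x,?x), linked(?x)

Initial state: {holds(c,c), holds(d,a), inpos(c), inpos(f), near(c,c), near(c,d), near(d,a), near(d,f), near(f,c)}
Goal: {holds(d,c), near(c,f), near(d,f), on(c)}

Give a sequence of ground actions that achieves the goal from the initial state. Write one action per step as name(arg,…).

tag(a,d); tag(c,c); swap(d,c); swap(c,f)

1. tag(a,d)  →  {holds(c,c), holds(d,a), inpos(c), inpos(f), linked(a), near(c,c), near(c,d), near(d,f), near(f,c), on(d)}
2. tag(c,c)  →  {holds(c,c), holds(d,a), inpos(c), inpos(f), linked(a), linked(c), near(c,d), near(d,f), near(f,c), on(c), on(d)}
3. swap(d,c)  →  {holds(c,c), holds(d,a), holds(d,c), inpos(c), inpos(f), linked(a), linked(c), near(d,c), near(d,f), near(f,c), on(c), on(d)}
4. swap(c,f)  →  {holds(c,c), holds(c,f), holds(d,a), holds(d,c), inpos(c), inpos(f), linked(a), linked(c), near(c,f), near(d,c), near(d,f), on(c), on(d)}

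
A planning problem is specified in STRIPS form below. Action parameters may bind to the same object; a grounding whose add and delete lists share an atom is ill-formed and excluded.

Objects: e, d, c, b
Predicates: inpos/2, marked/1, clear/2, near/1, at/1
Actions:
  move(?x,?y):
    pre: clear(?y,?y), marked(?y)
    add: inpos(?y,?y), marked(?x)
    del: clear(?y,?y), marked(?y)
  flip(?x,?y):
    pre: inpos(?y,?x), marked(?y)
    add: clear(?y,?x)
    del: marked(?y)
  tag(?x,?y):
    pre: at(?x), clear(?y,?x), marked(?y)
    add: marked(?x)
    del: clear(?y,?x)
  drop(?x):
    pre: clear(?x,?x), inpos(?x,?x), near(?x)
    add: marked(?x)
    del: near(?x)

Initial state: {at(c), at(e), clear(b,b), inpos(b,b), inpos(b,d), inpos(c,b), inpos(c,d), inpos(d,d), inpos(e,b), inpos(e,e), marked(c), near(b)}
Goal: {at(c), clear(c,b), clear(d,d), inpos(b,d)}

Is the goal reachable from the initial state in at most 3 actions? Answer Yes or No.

No

1. flip(b,c)  →  {at(c), at(e), clear(b,b), clear(c,b), inpos(b,b), inpos(b,d), inpos(c,b), inpos(c,d), inpos(d,d), inpos(e,b), inpos(e,e), near(b)}
2. drop(b)  →  {at(c), at(e), clear(b,b), clear(c,b), inpos(b,b), inpos(b,d), inpos(c,b), inpos(c,d), inpos(d,d), inpos(e,b), inpos(e,e), marked(b)}
3. move(d,b)  →  {at(c), at(e), clear(c,b), inpos(b,b), inpos(b,d), inpos(c,b), inpos(c,d), inpos(d,d), inpos(e,b), inpos(e,e), marked(d)}
4. flip(d,d)  →  {at(c), at(e), clear(c,b), clear(d,d), inpos(b,b), inpos(b,d), inpos(c,b), inpos(c,d), inpos(d,d), inpos(e,b), inpos(e,e)}
optimal plan length = 4; 4 > 3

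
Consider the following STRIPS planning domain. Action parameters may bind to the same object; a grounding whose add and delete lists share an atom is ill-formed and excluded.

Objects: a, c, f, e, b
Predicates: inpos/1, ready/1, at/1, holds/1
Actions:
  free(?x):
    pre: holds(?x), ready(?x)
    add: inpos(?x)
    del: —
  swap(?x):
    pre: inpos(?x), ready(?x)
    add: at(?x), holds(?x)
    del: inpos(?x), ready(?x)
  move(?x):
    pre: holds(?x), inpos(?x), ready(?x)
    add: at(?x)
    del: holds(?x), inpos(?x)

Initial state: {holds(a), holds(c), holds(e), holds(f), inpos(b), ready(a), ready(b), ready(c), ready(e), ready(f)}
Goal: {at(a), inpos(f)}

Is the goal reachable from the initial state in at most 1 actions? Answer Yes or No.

No

1. free(a)  →  {holds(a), holds(c), holds(e), holds(f), inpos(a), inpos(b), ready(a), ready(b), ready(c), ready(e), ready(f)}
2. free(f)  →  {holds(a), holds(c), holds(e), holds(f), inpos(a), inpos(b), inpos(f), ready(a), ready(b), ready(c), ready(e), ready(f)}
3. swap(a)  →  {at(a), holds(a), holds(c), holds(e), holds(f), inpos(b), inpos(f), ready(b), ready(c), ready(e), ready(f)}
optimal plan length = 3; 3 > 1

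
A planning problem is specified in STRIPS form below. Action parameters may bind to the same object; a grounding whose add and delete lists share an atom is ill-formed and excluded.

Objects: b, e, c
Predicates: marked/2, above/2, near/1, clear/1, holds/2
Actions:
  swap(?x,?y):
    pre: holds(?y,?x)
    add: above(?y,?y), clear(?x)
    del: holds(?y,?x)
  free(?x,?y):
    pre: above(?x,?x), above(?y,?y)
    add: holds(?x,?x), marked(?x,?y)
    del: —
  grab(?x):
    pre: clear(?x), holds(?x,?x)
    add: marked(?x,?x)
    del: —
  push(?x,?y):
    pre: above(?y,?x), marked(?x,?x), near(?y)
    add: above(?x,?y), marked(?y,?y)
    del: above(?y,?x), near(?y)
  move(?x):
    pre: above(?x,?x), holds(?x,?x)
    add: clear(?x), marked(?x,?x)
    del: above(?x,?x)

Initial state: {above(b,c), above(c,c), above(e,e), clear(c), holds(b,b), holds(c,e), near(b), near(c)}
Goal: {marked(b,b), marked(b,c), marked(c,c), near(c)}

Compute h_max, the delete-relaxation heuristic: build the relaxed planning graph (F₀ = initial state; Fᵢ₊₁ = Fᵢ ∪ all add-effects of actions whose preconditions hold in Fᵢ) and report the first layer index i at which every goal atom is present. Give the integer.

F0 = init (8 atoms)
F1 = F0 ∪ {above(b,b), clear(b), clear(e), holds(c,c), holds(e,e), marked(c,c), marked(c,e), marked(e,c), marked(e,e)}  (17 atoms)
F2 = F1 ∪ {above(c,b), marked(b,b), marked(b,c), marked(b,e), marked(c,b), marked(e,b)}  (23 atoms)
goal ⊆ F2  ⇒  h_max = 2

2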